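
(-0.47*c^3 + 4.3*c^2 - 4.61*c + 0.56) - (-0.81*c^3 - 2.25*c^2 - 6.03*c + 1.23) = 0.34*c^3 + 6.55*c^2 + 1.42*c - 0.67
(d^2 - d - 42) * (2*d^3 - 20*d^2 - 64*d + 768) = 2*d^5 - 22*d^4 - 128*d^3 + 1672*d^2 + 1920*d - 32256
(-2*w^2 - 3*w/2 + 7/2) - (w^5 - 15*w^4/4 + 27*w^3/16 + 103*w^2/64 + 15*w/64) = -w^5 + 15*w^4/4 - 27*w^3/16 - 231*w^2/64 - 111*w/64 + 7/2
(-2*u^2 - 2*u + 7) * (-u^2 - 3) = 2*u^4 + 2*u^3 - u^2 + 6*u - 21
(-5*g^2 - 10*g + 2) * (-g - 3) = 5*g^3 + 25*g^2 + 28*g - 6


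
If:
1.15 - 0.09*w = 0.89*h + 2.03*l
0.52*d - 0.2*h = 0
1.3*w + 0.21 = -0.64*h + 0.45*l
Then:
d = 0.0206371260086622 - 0.606328718642656*w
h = 0.0536565276225216 - 1.57645466847091*w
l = 0.646820027063599*w + 0.542978172618697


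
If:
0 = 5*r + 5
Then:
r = -1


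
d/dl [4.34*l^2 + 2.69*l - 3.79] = 8.68*l + 2.69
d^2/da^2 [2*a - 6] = 0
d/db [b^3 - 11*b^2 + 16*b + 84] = 3*b^2 - 22*b + 16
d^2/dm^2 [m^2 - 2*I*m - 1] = 2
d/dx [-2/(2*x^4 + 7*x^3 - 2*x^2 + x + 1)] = 2*(8*x^3 + 21*x^2 - 4*x + 1)/(2*x^4 + 7*x^3 - 2*x^2 + x + 1)^2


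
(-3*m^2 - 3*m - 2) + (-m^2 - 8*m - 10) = -4*m^2 - 11*m - 12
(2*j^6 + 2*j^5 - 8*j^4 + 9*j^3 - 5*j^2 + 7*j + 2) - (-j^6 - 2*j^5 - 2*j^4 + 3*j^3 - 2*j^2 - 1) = 3*j^6 + 4*j^5 - 6*j^4 + 6*j^3 - 3*j^2 + 7*j + 3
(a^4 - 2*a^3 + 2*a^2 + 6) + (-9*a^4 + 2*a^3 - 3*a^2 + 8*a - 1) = -8*a^4 - a^2 + 8*a + 5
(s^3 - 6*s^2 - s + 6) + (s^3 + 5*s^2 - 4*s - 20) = 2*s^3 - s^2 - 5*s - 14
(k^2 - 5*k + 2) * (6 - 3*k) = -3*k^3 + 21*k^2 - 36*k + 12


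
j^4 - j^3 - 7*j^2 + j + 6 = (j - 3)*(j - 1)*(j + 1)*(j + 2)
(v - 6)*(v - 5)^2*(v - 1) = v^4 - 17*v^3 + 101*v^2 - 235*v + 150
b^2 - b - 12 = (b - 4)*(b + 3)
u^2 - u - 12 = (u - 4)*(u + 3)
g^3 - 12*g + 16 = (g - 2)^2*(g + 4)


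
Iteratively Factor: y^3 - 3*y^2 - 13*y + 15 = (y - 1)*(y^2 - 2*y - 15) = (y - 1)*(y + 3)*(y - 5)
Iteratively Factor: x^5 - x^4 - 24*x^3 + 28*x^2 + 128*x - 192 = (x - 4)*(x^4 + 3*x^3 - 12*x^2 - 20*x + 48) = (x - 4)*(x + 4)*(x^3 - x^2 - 8*x + 12) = (x - 4)*(x - 2)*(x + 4)*(x^2 + x - 6) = (x - 4)*(x - 2)^2*(x + 4)*(x + 3)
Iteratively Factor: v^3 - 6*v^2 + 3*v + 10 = (v - 2)*(v^2 - 4*v - 5) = (v - 2)*(v + 1)*(v - 5)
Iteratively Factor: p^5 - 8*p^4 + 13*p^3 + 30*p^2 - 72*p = (p - 3)*(p^4 - 5*p^3 - 2*p^2 + 24*p) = (p - 3)*(p + 2)*(p^3 - 7*p^2 + 12*p) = p*(p - 3)*(p + 2)*(p^2 - 7*p + 12) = p*(p - 4)*(p - 3)*(p + 2)*(p - 3)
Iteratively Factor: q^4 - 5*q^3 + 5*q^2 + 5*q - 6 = (q + 1)*(q^3 - 6*q^2 + 11*q - 6) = (q - 3)*(q + 1)*(q^2 - 3*q + 2) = (q - 3)*(q - 2)*(q + 1)*(q - 1)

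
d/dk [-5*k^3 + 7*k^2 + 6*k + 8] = -15*k^2 + 14*k + 6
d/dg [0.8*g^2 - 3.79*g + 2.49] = 1.6*g - 3.79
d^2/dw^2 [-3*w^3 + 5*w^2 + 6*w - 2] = 10 - 18*w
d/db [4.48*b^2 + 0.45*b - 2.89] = 8.96*b + 0.45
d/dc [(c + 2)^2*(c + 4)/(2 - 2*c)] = (-c^3 - 5*c^2/2 + 8*c + 18)/(c^2 - 2*c + 1)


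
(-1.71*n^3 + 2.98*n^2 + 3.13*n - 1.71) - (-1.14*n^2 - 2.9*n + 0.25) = -1.71*n^3 + 4.12*n^2 + 6.03*n - 1.96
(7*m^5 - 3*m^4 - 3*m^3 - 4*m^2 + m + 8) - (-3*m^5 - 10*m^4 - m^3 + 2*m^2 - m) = 10*m^5 + 7*m^4 - 2*m^3 - 6*m^2 + 2*m + 8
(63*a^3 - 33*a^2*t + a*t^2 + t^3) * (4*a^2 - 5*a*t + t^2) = 252*a^5 - 447*a^4*t + 232*a^3*t^2 - 34*a^2*t^3 - 4*a*t^4 + t^5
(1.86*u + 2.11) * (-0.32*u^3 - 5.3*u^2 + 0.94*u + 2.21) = -0.5952*u^4 - 10.5332*u^3 - 9.4346*u^2 + 6.094*u + 4.6631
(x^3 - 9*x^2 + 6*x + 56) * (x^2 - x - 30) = x^5 - 10*x^4 - 15*x^3 + 320*x^2 - 236*x - 1680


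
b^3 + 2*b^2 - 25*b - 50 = (b - 5)*(b + 2)*(b + 5)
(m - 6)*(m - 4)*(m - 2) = m^3 - 12*m^2 + 44*m - 48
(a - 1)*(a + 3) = a^2 + 2*a - 3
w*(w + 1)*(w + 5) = w^3 + 6*w^2 + 5*w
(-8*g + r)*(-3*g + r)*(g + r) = 24*g^3 + 13*g^2*r - 10*g*r^2 + r^3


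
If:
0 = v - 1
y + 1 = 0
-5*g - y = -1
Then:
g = 2/5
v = 1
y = -1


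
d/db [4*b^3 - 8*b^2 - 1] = 4*b*(3*b - 4)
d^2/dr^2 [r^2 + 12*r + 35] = 2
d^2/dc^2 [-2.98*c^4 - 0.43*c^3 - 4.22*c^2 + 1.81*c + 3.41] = -35.76*c^2 - 2.58*c - 8.44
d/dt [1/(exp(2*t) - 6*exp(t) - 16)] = 2*(3 - exp(t))*exp(t)/(-exp(2*t) + 6*exp(t) + 16)^2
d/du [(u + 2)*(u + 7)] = 2*u + 9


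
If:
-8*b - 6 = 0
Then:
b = -3/4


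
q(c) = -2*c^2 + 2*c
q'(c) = 2 - 4*c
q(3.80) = -21.28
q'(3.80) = -13.20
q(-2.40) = -16.32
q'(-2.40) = 11.60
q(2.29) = -5.91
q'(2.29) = -7.16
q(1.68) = -2.28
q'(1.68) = -4.72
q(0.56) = 0.49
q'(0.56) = -0.24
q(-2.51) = -17.62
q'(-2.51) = 12.04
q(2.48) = -7.34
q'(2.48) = -7.92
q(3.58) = -18.47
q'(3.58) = -12.32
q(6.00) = -60.00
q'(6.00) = -22.00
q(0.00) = 0.00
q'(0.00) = 2.00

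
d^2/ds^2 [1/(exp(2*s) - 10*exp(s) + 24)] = 2*((5 - 2*exp(s))*(exp(2*s) - 10*exp(s) + 24) + 4*(exp(s) - 5)^2*exp(s))*exp(s)/(exp(2*s) - 10*exp(s) + 24)^3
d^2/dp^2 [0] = 0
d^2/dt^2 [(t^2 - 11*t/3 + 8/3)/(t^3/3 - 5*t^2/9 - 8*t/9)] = 6*(t^3 - 3*t^2 - 3*t - 1)/(t^3*(t^3 + 3*t^2 + 3*t + 1))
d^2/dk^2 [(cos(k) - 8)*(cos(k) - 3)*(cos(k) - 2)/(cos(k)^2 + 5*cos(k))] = (747*(1 - cos(k)^2)^2/cos(k)^3 - cos(k)^4 - 15*cos(k)^3 - 211*cos(k)^2 - 1440*tan(k)^2 - 448 + 2406/cos(k) - 3147/cos(k)^3)/(cos(k) + 5)^3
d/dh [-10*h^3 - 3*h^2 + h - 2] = -30*h^2 - 6*h + 1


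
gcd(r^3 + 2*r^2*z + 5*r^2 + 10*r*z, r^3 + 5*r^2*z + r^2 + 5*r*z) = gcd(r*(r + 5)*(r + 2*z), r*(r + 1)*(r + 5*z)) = r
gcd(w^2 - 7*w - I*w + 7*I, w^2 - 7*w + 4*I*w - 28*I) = w - 7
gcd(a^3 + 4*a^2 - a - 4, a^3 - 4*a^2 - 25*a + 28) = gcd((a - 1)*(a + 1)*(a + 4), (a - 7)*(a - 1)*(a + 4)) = a^2 + 3*a - 4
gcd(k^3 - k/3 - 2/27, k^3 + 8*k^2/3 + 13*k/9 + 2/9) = k^2 + 2*k/3 + 1/9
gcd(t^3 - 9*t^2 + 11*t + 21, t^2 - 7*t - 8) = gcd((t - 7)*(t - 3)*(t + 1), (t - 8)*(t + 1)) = t + 1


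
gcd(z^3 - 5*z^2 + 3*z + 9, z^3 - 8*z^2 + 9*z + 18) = z^2 - 2*z - 3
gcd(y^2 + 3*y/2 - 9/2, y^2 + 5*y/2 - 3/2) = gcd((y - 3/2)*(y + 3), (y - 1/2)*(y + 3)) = y + 3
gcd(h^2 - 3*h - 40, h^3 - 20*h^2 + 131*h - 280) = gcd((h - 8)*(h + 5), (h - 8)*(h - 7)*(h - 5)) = h - 8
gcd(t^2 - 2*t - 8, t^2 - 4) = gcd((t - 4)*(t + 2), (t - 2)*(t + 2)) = t + 2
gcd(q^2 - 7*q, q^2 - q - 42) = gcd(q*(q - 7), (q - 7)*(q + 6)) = q - 7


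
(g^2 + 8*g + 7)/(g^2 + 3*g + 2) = (g + 7)/(g + 2)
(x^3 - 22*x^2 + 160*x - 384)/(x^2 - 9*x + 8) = (x^2 - 14*x + 48)/(x - 1)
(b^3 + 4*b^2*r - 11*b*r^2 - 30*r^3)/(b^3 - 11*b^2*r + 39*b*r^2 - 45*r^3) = (b^2 + 7*b*r + 10*r^2)/(b^2 - 8*b*r + 15*r^2)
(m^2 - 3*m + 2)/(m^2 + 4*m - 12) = (m - 1)/(m + 6)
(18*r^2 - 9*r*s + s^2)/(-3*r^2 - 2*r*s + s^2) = (-6*r + s)/(r + s)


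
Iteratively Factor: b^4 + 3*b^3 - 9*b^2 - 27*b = (b - 3)*(b^3 + 6*b^2 + 9*b) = (b - 3)*(b + 3)*(b^2 + 3*b) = b*(b - 3)*(b + 3)*(b + 3)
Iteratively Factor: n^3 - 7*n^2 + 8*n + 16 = (n + 1)*(n^2 - 8*n + 16) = (n - 4)*(n + 1)*(n - 4)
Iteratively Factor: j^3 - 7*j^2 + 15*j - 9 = (j - 1)*(j^2 - 6*j + 9) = (j - 3)*(j - 1)*(j - 3)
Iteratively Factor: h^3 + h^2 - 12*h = (h - 3)*(h^2 + 4*h) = h*(h - 3)*(h + 4)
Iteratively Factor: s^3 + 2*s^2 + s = (s + 1)*(s^2 + s) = (s + 1)^2*(s)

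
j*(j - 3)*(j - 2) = j^3 - 5*j^2 + 6*j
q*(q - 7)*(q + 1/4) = q^3 - 27*q^2/4 - 7*q/4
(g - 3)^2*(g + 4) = g^3 - 2*g^2 - 15*g + 36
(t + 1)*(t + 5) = t^2 + 6*t + 5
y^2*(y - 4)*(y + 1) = y^4 - 3*y^3 - 4*y^2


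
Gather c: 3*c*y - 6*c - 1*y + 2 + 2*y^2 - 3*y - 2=c*(3*y - 6) + 2*y^2 - 4*y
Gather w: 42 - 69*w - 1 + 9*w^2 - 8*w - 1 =9*w^2 - 77*w + 40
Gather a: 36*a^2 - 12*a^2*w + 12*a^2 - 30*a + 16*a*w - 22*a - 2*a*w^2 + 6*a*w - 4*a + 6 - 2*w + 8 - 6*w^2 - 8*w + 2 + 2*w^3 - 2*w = a^2*(48 - 12*w) + a*(-2*w^2 + 22*w - 56) + 2*w^3 - 6*w^2 - 12*w + 16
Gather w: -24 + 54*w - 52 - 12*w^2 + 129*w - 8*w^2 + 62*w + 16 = -20*w^2 + 245*w - 60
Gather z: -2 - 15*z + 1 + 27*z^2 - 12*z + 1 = 27*z^2 - 27*z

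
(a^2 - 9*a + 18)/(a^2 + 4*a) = (a^2 - 9*a + 18)/(a*(a + 4))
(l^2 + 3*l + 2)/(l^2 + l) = (l + 2)/l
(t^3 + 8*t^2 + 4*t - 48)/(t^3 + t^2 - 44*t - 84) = (t^2 + 2*t - 8)/(t^2 - 5*t - 14)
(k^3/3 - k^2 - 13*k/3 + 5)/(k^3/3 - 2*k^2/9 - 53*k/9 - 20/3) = 3*(k - 1)/(3*k + 4)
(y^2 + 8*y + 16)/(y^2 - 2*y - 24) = (y + 4)/(y - 6)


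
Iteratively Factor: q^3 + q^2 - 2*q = (q + 2)*(q^2 - q) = q*(q + 2)*(q - 1)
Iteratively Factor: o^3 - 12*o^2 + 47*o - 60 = (o - 4)*(o^2 - 8*o + 15) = (o - 5)*(o - 4)*(o - 3)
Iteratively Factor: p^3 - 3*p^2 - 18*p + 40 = (p + 4)*(p^2 - 7*p + 10) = (p - 5)*(p + 4)*(p - 2)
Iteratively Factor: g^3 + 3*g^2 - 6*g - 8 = (g + 1)*(g^2 + 2*g - 8) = (g + 1)*(g + 4)*(g - 2)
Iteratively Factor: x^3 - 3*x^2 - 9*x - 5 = (x + 1)*(x^2 - 4*x - 5) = (x + 1)^2*(x - 5)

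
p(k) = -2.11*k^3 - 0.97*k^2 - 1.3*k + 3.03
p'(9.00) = -531.49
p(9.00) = -1625.43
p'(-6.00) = -217.54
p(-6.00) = 431.67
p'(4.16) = -118.91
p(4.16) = -171.07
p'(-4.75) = -134.91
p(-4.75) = 213.45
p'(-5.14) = -158.56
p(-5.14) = 270.62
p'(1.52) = -18.87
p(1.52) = -8.60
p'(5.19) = -181.87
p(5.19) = -324.82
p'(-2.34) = -31.42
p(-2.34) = 27.80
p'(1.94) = -28.89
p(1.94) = -18.55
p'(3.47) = -84.25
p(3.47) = -101.32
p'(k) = -6.33*k^2 - 1.94*k - 1.3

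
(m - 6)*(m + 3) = m^2 - 3*m - 18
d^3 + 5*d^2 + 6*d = d*(d + 2)*(d + 3)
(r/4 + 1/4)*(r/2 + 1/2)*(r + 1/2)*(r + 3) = r^4/8 + 11*r^3/16 + 19*r^2/16 + 13*r/16 + 3/16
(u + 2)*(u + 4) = u^2 + 6*u + 8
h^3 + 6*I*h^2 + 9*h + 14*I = (h - 2*I)*(h + I)*(h + 7*I)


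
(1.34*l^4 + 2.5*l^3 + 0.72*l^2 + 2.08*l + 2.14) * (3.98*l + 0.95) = 5.3332*l^5 + 11.223*l^4 + 5.2406*l^3 + 8.9624*l^2 + 10.4932*l + 2.033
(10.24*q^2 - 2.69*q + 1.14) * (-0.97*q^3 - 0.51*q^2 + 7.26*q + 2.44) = -9.9328*q^5 - 2.6131*q^4 + 74.6085*q^3 + 4.8748*q^2 + 1.7128*q + 2.7816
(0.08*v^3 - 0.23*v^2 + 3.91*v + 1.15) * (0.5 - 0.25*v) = -0.02*v^4 + 0.0975*v^3 - 1.0925*v^2 + 1.6675*v + 0.575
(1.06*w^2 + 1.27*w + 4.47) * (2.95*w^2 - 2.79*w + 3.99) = 3.127*w^4 + 0.7891*w^3 + 13.8726*w^2 - 7.404*w + 17.8353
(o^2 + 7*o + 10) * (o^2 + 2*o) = o^4 + 9*o^3 + 24*o^2 + 20*o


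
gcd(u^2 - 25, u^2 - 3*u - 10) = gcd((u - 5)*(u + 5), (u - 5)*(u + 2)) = u - 5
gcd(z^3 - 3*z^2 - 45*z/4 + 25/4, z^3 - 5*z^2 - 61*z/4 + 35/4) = z^2 + 2*z - 5/4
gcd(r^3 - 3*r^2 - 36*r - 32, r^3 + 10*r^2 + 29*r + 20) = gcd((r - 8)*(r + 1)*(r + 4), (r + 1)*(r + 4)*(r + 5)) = r^2 + 5*r + 4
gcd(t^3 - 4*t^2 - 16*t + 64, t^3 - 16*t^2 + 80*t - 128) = t^2 - 8*t + 16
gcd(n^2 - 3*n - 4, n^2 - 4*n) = n - 4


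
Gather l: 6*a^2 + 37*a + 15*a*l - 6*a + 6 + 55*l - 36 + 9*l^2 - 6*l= 6*a^2 + 31*a + 9*l^2 + l*(15*a + 49) - 30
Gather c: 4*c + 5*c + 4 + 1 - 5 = 9*c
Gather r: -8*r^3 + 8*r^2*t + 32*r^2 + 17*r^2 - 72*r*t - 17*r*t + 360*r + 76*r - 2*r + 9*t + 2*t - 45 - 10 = -8*r^3 + r^2*(8*t + 49) + r*(434 - 89*t) + 11*t - 55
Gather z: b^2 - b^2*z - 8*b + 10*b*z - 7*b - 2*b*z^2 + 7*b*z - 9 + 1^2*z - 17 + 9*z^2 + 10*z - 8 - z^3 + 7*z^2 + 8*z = b^2 - 15*b - z^3 + z^2*(16 - 2*b) + z*(-b^2 + 17*b + 19) - 34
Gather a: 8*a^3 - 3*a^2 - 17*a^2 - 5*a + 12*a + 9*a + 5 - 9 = 8*a^3 - 20*a^2 + 16*a - 4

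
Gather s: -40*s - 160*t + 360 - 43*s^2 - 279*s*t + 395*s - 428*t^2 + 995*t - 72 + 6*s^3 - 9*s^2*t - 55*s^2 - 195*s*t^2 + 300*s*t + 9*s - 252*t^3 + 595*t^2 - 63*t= 6*s^3 + s^2*(-9*t - 98) + s*(-195*t^2 + 21*t + 364) - 252*t^3 + 167*t^2 + 772*t + 288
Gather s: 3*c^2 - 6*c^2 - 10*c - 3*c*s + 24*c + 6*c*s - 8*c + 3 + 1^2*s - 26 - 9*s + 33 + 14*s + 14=-3*c^2 + 6*c + s*(3*c + 6) + 24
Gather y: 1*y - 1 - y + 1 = 0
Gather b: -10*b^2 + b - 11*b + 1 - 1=-10*b^2 - 10*b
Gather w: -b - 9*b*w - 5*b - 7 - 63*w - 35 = -6*b + w*(-9*b - 63) - 42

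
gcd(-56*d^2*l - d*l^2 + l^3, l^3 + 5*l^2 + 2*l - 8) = 1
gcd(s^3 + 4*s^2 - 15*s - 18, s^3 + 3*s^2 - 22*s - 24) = s^2 + 7*s + 6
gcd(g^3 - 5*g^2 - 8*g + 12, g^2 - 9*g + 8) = g - 1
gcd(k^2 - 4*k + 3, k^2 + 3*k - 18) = k - 3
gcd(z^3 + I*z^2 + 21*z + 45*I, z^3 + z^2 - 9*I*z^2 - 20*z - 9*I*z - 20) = z - 5*I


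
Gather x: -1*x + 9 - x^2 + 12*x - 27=-x^2 + 11*x - 18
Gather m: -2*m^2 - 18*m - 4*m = -2*m^2 - 22*m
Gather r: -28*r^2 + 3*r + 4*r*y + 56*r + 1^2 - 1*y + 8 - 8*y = -28*r^2 + r*(4*y + 59) - 9*y + 9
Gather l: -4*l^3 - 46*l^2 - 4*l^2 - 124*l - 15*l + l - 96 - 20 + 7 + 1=-4*l^3 - 50*l^2 - 138*l - 108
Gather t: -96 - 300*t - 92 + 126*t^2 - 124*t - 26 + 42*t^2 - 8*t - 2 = 168*t^2 - 432*t - 216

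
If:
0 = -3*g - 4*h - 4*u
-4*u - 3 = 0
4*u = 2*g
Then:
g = -3/2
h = 15/8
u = -3/4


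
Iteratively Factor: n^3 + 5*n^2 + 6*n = (n + 2)*(n^2 + 3*n) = n*(n + 2)*(n + 3)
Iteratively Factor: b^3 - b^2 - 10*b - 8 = (b + 1)*(b^2 - 2*b - 8) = (b - 4)*(b + 1)*(b + 2)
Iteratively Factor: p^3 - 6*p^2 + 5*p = (p - 5)*(p^2 - p) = p*(p - 5)*(p - 1)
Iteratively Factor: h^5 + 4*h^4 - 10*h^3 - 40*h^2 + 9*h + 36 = (h - 3)*(h^4 + 7*h^3 + 11*h^2 - 7*h - 12) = (h - 3)*(h + 3)*(h^3 + 4*h^2 - h - 4) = (h - 3)*(h - 1)*(h + 3)*(h^2 + 5*h + 4) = (h - 3)*(h - 1)*(h + 3)*(h + 4)*(h + 1)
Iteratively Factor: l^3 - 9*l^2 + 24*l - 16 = (l - 4)*(l^2 - 5*l + 4) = (l - 4)^2*(l - 1)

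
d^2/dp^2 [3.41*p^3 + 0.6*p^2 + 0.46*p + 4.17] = 20.46*p + 1.2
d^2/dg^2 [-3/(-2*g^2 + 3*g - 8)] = 6*(-4*g^2 + 6*g + (4*g - 3)^2 - 16)/(2*g^2 - 3*g + 8)^3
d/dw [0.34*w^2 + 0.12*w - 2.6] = 0.68*w + 0.12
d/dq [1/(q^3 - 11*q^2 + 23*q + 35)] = (-3*q^2 + 22*q - 23)/(q^3 - 11*q^2 + 23*q + 35)^2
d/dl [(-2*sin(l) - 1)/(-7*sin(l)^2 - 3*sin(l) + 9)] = 7*(-2*sin(l) + cos(2*l) - 4)*cos(l)/(7*sin(l)^2 + 3*sin(l) - 9)^2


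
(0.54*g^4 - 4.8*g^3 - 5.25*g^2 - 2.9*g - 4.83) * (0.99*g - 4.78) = 0.5346*g^5 - 7.3332*g^4 + 17.7465*g^3 + 22.224*g^2 + 9.0803*g + 23.0874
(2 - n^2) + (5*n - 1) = -n^2 + 5*n + 1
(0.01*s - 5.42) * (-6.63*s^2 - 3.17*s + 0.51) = -0.0663*s^3 + 35.9029*s^2 + 17.1865*s - 2.7642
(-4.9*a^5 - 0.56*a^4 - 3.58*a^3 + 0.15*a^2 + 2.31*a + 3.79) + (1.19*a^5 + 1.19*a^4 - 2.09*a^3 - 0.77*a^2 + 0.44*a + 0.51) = -3.71*a^5 + 0.63*a^4 - 5.67*a^3 - 0.62*a^2 + 2.75*a + 4.3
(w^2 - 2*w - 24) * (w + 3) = w^3 + w^2 - 30*w - 72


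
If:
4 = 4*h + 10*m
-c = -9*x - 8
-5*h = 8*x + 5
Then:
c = 9*x + 8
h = -8*x/5 - 1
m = 16*x/25 + 4/5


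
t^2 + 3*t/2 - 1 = (t - 1/2)*(t + 2)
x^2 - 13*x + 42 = (x - 7)*(x - 6)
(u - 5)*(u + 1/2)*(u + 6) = u^3 + 3*u^2/2 - 59*u/2 - 15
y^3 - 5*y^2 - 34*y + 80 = (y - 8)*(y - 2)*(y + 5)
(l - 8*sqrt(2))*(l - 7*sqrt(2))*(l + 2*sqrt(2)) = l^3 - 13*sqrt(2)*l^2 + 52*l + 224*sqrt(2)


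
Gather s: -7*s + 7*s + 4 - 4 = 0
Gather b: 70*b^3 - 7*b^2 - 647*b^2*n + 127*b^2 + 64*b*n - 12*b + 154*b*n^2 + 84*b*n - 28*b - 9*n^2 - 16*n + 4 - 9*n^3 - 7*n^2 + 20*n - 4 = 70*b^3 + b^2*(120 - 647*n) + b*(154*n^2 + 148*n - 40) - 9*n^3 - 16*n^2 + 4*n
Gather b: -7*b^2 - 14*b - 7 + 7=-7*b^2 - 14*b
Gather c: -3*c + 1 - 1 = -3*c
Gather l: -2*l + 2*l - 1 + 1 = 0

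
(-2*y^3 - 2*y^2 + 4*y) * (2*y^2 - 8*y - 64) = -4*y^5 + 12*y^4 + 152*y^3 + 96*y^2 - 256*y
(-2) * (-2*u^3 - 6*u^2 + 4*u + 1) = 4*u^3 + 12*u^2 - 8*u - 2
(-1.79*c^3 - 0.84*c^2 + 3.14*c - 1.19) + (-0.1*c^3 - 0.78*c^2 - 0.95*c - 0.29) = -1.89*c^3 - 1.62*c^2 + 2.19*c - 1.48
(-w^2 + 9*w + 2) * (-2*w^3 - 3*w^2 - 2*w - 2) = 2*w^5 - 15*w^4 - 29*w^3 - 22*w^2 - 22*w - 4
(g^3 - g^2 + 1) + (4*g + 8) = g^3 - g^2 + 4*g + 9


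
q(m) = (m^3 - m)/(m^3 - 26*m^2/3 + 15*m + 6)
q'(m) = (3*m^2 - 1)/(m^3 - 26*m^2/3 + 15*m + 6) + (m^3 - m)*(-3*m^2 + 52*m/3 - 15)/(m^3 - 26*m^2/3 + 15*m + 6)^2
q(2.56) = 3.25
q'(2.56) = 11.46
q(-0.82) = -0.02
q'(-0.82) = -0.13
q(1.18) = 0.03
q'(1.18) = 0.24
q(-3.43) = 0.20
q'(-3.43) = -0.07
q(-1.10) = 0.01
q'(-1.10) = -0.10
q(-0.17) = 0.05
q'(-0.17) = -0.58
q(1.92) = 0.52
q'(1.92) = 1.39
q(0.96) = -0.01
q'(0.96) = 0.13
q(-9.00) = 0.46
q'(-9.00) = -0.03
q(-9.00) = 0.46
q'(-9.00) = -0.03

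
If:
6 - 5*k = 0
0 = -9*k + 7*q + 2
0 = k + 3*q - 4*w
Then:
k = 6/5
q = 44/35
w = 87/70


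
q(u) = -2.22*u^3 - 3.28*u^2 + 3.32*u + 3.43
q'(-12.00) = -877.00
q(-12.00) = 3327.43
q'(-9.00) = -477.10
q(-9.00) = 1326.25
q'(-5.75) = -179.16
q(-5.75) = 297.94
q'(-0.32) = 4.74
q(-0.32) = 2.10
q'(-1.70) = -4.78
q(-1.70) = -0.79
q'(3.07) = -79.59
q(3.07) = -81.53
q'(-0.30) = 4.69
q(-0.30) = 2.20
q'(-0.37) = 4.84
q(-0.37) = 1.87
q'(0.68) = -4.22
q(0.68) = 3.47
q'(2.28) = -46.26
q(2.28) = -32.36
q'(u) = -6.66*u^2 - 6.56*u + 3.32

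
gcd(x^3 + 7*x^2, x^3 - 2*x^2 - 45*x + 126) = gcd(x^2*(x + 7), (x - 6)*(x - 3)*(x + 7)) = x + 7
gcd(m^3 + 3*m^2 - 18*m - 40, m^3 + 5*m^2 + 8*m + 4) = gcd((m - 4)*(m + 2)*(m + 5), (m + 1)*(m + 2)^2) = m + 2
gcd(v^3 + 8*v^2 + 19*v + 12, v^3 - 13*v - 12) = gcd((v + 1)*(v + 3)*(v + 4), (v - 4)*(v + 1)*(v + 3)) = v^2 + 4*v + 3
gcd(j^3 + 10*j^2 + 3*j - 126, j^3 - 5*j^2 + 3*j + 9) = j - 3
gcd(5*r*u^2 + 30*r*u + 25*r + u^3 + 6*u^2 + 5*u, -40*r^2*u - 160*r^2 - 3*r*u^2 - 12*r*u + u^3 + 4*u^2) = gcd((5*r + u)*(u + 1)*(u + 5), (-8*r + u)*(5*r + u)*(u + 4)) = 5*r + u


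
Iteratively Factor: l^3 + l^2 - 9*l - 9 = (l + 3)*(l^2 - 2*l - 3) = (l + 1)*(l + 3)*(l - 3)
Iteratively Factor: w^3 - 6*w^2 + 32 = (w - 4)*(w^2 - 2*w - 8) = (w - 4)^2*(w + 2)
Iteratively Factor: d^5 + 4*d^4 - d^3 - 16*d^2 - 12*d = (d - 2)*(d^4 + 6*d^3 + 11*d^2 + 6*d) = d*(d - 2)*(d^3 + 6*d^2 + 11*d + 6) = d*(d - 2)*(d + 1)*(d^2 + 5*d + 6) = d*(d - 2)*(d + 1)*(d + 3)*(d + 2)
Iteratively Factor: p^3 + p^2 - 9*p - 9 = (p + 3)*(p^2 - 2*p - 3) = (p + 1)*(p + 3)*(p - 3)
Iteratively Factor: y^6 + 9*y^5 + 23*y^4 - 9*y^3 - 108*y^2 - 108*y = (y + 3)*(y^5 + 6*y^4 + 5*y^3 - 24*y^2 - 36*y) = (y - 2)*(y + 3)*(y^4 + 8*y^3 + 21*y^2 + 18*y) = (y - 2)*(y + 2)*(y + 3)*(y^3 + 6*y^2 + 9*y) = (y - 2)*(y + 2)*(y + 3)^2*(y^2 + 3*y) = (y - 2)*(y + 2)*(y + 3)^3*(y)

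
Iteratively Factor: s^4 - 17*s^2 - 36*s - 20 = (s - 5)*(s^3 + 5*s^2 + 8*s + 4) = (s - 5)*(s + 1)*(s^2 + 4*s + 4) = (s - 5)*(s + 1)*(s + 2)*(s + 2)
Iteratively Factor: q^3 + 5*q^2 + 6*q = (q + 3)*(q^2 + 2*q) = (q + 2)*(q + 3)*(q)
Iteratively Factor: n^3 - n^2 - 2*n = (n + 1)*(n^2 - 2*n) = (n - 2)*(n + 1)*(n)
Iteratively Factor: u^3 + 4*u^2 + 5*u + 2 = (u + 1)*(u^2 + 3*u + 2) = (u + 1)*(u + 2)*(u + 1)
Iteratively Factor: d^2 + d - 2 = (d + 2)*(d - 1)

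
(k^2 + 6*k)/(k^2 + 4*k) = (k + 6)/(k + 4)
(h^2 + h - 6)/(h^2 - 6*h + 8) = (h + 3)/(h - 4)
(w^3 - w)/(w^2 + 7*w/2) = 2*(w^2 - 1)/(2*w + 7)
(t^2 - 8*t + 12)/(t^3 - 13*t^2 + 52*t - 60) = 1/(t - 5)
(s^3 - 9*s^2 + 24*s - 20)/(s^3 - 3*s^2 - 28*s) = (-s^3 + 9*s^2 - 24*s + 20)/(s*(-s^2 + 3*s + 28))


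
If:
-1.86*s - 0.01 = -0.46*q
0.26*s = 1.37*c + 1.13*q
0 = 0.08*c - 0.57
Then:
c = 7.12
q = -9.16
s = -2.27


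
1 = 1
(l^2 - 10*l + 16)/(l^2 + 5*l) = (l^2 - 10*l + 16)/(l*(l + 5))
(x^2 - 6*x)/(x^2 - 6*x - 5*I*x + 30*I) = x/(x - 5*I)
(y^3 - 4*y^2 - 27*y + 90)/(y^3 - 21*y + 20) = (y^2 - 9*y + 18)/(y^2 - 5*y + 4)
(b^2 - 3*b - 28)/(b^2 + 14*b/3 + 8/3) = 3*(b - 7)/(3*b + 2)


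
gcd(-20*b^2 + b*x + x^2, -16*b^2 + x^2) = -4*b + x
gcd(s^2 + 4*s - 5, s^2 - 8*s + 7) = s - 1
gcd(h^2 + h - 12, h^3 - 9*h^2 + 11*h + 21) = h - 3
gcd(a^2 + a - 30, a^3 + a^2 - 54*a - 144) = a + 6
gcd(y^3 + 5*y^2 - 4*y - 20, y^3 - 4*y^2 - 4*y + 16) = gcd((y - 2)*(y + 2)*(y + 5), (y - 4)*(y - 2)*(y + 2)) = y^2 - 4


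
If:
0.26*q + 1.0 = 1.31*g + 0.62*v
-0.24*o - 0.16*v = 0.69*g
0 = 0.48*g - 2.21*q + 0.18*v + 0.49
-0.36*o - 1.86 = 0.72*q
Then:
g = 3.41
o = -6.22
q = 0.52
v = -5.36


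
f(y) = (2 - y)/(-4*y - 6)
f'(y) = 4*(2 - y)/(-4*y - 6)^2 - 1/(-4*y - 6)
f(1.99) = -0.00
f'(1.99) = 0.07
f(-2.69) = 0.99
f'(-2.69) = 0.62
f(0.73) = -0.14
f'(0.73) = 0.18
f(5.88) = 0.13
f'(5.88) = 0.02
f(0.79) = -0.13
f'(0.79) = 0.17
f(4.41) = 0.10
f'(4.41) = 0.03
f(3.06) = 0.06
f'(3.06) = 0.04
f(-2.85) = 0.90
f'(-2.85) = 0.48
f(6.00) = 0.13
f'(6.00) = 0.02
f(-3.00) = 0.83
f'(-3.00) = 0.39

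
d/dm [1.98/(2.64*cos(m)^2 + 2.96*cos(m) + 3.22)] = (10.4544*cos(m) + 5.8608)*sin(m)/(2.64*cos(m)^2 + 2.96*cos(m) + 3.22)^2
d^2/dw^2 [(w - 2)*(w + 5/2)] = 2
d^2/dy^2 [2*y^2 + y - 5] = 4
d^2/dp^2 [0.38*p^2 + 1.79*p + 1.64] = 0.760000000000000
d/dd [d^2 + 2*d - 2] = 2*d + 2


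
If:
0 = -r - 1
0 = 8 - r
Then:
No Solution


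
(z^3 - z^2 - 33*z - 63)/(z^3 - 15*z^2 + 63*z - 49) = (z^2 + 6*z + 9)/(z^2 - 8*z + 7)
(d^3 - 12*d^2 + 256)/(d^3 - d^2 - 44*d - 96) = (d - 8)/(d + 3)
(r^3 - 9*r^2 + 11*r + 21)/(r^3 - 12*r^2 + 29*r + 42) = (r - 3)/(r - 6)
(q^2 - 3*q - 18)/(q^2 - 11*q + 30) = (q + 3)/(q - 5)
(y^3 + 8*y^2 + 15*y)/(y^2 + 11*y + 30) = y*(y + 3)/(y + 6)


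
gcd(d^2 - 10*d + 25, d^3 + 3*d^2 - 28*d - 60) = d - 5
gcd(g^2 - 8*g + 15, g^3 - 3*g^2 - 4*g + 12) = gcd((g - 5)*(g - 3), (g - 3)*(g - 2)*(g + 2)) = g - 3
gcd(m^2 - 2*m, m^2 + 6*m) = m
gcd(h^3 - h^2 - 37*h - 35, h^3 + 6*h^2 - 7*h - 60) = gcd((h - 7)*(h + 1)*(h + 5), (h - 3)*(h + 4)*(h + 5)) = h + 5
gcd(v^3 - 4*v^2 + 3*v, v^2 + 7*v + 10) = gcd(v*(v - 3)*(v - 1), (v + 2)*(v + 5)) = 1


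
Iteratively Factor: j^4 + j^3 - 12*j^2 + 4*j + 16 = (j - 2)*(j^3 + 3*j^2 - 6*j - 8) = (j - 2)*(j + 4)*(j^2 - j - 2) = (j - 2)*(j + 1)*(j + 4)*(j - 2)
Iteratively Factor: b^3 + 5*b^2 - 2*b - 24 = (b + 3)*(b^2 + 2*b - 8) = (b - 2)*(b + 3)*(b + 4)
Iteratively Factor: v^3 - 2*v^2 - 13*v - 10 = (v + 2)*(v^2 - 4*v - 5) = (v + 1)*(v + 2)*(v - 5)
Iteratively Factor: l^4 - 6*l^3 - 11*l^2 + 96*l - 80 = (l - 4)*(l^3 - 2*l^2 - 19*l + 20) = (l - 4)*(l + 4)*(l^2 - 6*l + 5) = (l - 4)*(l - 1)*(l + 4)*(l - 5)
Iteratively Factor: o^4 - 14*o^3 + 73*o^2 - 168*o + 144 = (o - 4)*(o^3 - 10*o^2 + 33*o - 36) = (o - 4)*(o - 3)*(o^2 - 7*o + 12) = (o - 4)^2*(o - 3)*(o - 3)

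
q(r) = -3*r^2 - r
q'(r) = -6*r - 1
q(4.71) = -71.26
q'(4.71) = -29.26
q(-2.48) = -15.97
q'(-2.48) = 13.88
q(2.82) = -26.68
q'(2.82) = -17.92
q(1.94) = -13.23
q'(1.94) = -12.64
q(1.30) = -6.37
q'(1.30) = -8.80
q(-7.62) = -166.57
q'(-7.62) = 44.72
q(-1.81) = -8.02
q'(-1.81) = 9.86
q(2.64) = -23.55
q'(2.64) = -16.84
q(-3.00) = -24.00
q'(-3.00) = 17.00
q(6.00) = -114.00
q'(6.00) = -37.00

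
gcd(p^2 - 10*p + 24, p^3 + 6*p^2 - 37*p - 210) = p - 6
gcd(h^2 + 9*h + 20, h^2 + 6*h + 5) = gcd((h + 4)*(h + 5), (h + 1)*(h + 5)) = h + 5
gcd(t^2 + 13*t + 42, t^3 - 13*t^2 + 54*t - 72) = 1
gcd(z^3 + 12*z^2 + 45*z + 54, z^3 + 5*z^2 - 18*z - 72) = z^2 + 9*z + 18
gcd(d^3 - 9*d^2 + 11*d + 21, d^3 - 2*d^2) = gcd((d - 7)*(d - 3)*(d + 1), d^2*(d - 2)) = 1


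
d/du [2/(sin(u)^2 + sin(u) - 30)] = -2*(2*sin(u) + 1)*cos(u)/(sin(u)^2 + sin(u) - 30)^2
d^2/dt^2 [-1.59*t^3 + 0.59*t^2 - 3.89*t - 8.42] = 1.18 - 9.54*t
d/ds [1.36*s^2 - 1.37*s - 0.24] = 2.72*s - 1.37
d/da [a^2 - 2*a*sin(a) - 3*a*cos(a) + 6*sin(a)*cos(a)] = 3*a*sin(a) - 2*a*cos(a) + 2*a - 2*sin(a) - 3*cos(a) + 6*cos(2*a)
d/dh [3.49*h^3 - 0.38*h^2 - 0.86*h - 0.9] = 10.47*h^2 - 0.76*h - 0.86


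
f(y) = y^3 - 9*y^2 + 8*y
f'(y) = 3*y^2 - 18*y + 8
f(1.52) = -5.12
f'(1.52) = -12.43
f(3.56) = -40.46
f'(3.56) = -18.06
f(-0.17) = -1.63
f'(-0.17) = 11.15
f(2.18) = -14.97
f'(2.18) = -16.98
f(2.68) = -23.95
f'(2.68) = -18.69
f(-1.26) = -26.37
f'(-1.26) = 35.44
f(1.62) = -6.41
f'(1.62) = -13.29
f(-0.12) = -1.09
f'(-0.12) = 10.20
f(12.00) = 528.00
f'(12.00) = 224.00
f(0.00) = 0.00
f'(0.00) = 8.00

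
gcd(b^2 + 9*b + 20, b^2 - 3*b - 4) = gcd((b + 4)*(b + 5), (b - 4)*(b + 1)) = 1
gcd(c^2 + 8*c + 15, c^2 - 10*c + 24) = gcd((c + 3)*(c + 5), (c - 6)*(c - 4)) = 1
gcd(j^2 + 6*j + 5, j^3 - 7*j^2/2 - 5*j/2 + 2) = j + 1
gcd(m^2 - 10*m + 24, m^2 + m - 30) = 1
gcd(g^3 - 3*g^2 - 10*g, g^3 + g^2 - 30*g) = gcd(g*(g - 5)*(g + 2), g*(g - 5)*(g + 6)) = g^2 - 5*g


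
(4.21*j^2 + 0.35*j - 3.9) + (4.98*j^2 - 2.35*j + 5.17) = 9.19*j^2 - 2.0*j + 1.27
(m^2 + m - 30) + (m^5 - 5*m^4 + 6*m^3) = m^5 - 5*m^4 + 6*m^3 + m^2 + m - 30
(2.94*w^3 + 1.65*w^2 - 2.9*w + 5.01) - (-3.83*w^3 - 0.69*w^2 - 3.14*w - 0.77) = 6.77*w^3 + 2.34*w^2 + 0.24*w + 5.78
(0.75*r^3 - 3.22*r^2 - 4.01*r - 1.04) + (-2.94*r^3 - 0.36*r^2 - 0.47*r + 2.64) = -2.19*r^3 - 3.58*r^2 - 4.48*r + 1.6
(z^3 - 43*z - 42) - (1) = z^3 - 43*z - 43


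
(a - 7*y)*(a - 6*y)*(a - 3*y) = a^3 - 16*a^2*y + 81*a*y^2 - 126*y^3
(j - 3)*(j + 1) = j^2 - 2*j - 3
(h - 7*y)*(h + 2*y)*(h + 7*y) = h^3 + 2*h^2*y - 49*h*y^2 - 98*y^3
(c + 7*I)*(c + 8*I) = c^2 + 15*I*c - 56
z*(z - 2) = z^2 - 2*z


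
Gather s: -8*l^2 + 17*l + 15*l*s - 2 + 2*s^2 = -8*l^2 + 15*l*s + 17*l + 2*s^2 - 2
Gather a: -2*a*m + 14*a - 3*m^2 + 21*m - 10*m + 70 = a*(14 - 2*m) - 3*m^2 + 11*m + 70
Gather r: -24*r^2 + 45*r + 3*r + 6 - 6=-24*r^2 + 48*r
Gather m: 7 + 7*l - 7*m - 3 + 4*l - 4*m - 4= 11*l - 11*m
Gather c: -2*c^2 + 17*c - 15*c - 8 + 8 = -2*c^2 + 2*c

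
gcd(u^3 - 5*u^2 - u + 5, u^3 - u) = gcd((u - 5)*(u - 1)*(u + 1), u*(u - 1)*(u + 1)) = u^2 - 1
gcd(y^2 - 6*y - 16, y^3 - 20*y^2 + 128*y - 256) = y - 8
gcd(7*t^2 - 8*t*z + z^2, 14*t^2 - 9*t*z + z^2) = -7*t + z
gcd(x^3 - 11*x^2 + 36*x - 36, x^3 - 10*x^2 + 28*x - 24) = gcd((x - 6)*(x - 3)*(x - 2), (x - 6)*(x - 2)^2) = x^2 - 8*x + 12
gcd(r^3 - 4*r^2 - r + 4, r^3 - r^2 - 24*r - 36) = 1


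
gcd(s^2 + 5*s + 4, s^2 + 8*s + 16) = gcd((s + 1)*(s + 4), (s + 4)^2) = s + 4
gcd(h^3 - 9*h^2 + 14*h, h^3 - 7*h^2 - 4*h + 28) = h^2 - 9*h + 14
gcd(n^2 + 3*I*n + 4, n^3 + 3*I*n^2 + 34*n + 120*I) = n + 4*I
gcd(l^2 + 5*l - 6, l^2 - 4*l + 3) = l - 1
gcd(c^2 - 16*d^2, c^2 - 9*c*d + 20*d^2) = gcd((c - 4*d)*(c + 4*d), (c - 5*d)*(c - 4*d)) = c - 4*d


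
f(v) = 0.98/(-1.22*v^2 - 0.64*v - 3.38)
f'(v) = 0.98*(2.44*v + 0.64)/(-1.22*v^2 - 0.64*v - 3.38)^2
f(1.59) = -0.13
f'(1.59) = 0.08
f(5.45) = -0.02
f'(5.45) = 0.01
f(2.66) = -0.07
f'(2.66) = 0.04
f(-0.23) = -0.30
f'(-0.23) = 0.01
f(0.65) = -0.23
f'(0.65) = 0.12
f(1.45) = -0.14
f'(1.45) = 0.09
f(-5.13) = -0.03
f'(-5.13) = -0.01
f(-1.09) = -0.24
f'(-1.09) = -0.12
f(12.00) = -0.01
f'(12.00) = 0.00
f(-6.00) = -0.02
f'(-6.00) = -0.01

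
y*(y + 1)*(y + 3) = y^3 + 4*y^2 + 3*y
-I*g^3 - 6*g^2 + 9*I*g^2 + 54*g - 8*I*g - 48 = (g - 8)*(g - 6*I)*(-I*g + I)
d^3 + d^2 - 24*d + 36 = (d - 3)*(d - 2)*(d + 6)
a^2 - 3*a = a*(a - 3)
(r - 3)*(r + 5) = r^2 + 2*r - 15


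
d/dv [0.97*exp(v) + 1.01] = 0.97*exp(v)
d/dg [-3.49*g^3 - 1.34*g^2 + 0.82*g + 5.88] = -10.47*g^2 - 2.68*g + 0.82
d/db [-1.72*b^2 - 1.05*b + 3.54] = -3.44*b - 1.05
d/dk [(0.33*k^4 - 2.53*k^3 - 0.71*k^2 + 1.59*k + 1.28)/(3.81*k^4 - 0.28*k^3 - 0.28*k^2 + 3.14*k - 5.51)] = (9.5469*k^6 + 5.2254*k^5 - 14.5555*k^4 - 41.7784*k^3 + 41.1119*k^2 + 8.541*k - 12.7801)/(14.5161*k^8 - 2.1336*k^7 - 2.0552*k^6 + 24.0836*k^5 - 43.6662*k^4 + 1.3272*k^3 + 12.9452*k^2 - 34.6028*k + 30.3601)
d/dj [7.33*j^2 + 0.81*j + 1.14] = 14.66*j + 0.81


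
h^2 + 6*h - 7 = (h - 1)*(h + 7)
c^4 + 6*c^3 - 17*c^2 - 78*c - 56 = (c - 4)*(c + 1)*(c + 2)*(c + 7)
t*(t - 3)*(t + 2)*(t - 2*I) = t^4 - t^3 - 2*I*t^3 - 6*t^2 + 2*I*t^2 + 12*I*t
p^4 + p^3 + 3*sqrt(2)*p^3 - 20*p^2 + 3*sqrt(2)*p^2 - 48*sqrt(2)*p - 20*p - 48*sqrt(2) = (p + 1)*(p - 3*sqrt(2))*(p + 2*sqrt(2))*(p + 4*sqrt(2))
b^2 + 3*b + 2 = (b + 1)*(b + 2)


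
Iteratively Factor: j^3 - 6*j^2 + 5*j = (j - 1)*(j^2 - 5*j) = (j - 5)*(j - 1)*(j)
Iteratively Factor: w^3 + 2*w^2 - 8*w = (w + 4)*(w^2 - 2*w) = (w - 2)*(w + 4)*(w)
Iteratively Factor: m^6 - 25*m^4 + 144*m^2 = (m - 3)*(m^5 + 3*m^4 - 16*m^3 - 48*m^2) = m*(m - 3)*(m^4 + 3*m^3 - 16*m^2 - 48*m) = m^2*(m - 3)*(m^3 + 3*m^2 - 16*m - 48) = m^2*(m - 3)*(m + 3)*(m^2 - 16) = m^2*(m - 4)*(m - 3)*(m + 3)*(m + 4)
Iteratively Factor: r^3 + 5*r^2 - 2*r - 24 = (r - 2)*(r^2 + 7*r + 12) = (r - 2)*(r + 3)*(r + 4)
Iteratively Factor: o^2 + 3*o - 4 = (o + 4)*(o - 1)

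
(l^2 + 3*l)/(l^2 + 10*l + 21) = l/(l + 7)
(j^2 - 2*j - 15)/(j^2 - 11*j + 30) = (j + 3)/(j - 6)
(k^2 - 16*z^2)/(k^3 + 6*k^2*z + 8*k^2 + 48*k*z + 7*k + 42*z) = (k^2 - 16*z^2)/(k^3 + 6*k^2*z + 8*k^2 + 48*k*z + 7*k + 42*z)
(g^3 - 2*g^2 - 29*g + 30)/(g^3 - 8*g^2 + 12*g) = (g^2 + 4*g - 5)/(g*(g - 2))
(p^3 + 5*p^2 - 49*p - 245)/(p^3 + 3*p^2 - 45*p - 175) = (p + 7)/(p + 5)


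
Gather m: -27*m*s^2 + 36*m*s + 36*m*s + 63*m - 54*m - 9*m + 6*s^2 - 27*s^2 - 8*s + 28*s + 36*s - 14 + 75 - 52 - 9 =m*(-27*s^2 + 72*s) - 21*s^2 + 56*s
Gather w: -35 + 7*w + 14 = 7*w - 21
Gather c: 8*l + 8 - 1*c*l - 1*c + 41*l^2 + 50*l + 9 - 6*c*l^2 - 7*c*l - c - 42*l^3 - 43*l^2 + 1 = c*(-6*l^2 - 8*l - 2) - 42*l^3 - 2*l^2 + 58*l + 18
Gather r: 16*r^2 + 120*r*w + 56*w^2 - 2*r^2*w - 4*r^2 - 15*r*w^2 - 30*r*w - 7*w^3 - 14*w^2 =r^2*(12 - 2*w) + r*(-15*w^2 + 90*w) - 7*w^3 + 42*w^2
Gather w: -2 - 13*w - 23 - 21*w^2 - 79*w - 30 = -21*w^2 - 92*w - 55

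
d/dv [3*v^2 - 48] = 6*v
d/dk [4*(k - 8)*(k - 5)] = 8*k - 52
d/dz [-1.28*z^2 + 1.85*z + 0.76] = 1.85 - 2.56*z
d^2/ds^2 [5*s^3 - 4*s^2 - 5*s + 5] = 30*s - 8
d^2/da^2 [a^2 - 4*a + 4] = 2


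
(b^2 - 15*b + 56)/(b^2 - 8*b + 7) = (b - 8)/(b - 1)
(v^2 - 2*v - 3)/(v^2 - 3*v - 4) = (v - 3)/(v - 4)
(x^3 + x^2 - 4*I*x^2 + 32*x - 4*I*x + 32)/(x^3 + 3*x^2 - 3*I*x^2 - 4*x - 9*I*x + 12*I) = (x^3 + x^2*(1 - 4*I) + 4*x*(8 - I) + 32)/(x^3 + 3*x^2*(1 - I) - x*(4 + 9*I) + 12*I)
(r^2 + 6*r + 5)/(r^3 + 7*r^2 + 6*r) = (r + 5)/(r*(r + 6))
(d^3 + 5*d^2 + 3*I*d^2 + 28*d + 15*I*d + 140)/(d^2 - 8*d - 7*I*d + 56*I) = (d^3 + d^2*(5 + 3*I) + d*(28 + 15*I) + 140)/(d^2 - d*(8 + 7*I) + 56*I)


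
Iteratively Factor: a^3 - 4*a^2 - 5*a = (a + 1)*(a^2 - 5*a) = a*(a + 1)*(a - 5)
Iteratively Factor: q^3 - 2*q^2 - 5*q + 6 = (q + 2)*(q^2 - 4*q + 3) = (q - 1)*(q + 2)*(q - 3)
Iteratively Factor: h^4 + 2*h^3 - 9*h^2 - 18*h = (h)*(h^3 + 2*h^2 - 9*h - 18) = h*(h + 2)*(h^2 - 9) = h*(h + 2)*(h + 3)*(h - 3)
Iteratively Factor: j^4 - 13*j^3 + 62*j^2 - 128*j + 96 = (j - 4)*(j^3 - 9*j^2 + 26*j - 24) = (j - 4)*(j - 3)*(j^2 - 6*j + 8) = (j - 4)^2*(j - 3)*(j - 2)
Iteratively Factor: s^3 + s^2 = (s)*(s^2 + s) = s^2*(s + 1)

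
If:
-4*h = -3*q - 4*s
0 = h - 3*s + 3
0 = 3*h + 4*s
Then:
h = -12/13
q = -28/13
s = 9/13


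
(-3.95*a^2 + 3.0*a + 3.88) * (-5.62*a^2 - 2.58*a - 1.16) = 22.199*a^4 - 6.669*a^3 - 24.9636*a^2 - 13.4904*a - 4.5008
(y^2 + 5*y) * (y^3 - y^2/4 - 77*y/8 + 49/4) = y^5 + 19*y^4/4 - 87*y^3/8 - 287*y^2/8 + 245*y/4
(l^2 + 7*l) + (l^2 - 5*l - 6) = 2*l^2 + 2*l - 6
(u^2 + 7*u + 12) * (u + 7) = u^3 + 14*u^2 + 61*u + 84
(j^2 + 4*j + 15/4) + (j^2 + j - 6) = 2*j^2 + 5*j - 9/4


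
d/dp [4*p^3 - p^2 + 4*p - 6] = 12*p^2 - 2*p + 4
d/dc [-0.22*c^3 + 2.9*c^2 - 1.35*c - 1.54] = -0.66*c^2 + 5.8*c - 1.35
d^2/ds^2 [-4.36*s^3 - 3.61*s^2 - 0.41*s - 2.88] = -26.16*s - 7.22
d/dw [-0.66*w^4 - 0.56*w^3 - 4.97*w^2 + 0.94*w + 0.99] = -2.64*w^3 - 1.68*w^2 - 9.94*w + 0.94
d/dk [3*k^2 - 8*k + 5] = 6*k - 8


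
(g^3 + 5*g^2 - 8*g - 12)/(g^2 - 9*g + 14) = (g^2 + 7*g + 6)/(g - 7)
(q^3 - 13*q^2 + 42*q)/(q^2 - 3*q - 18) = q*(q - 7)/(q + 3)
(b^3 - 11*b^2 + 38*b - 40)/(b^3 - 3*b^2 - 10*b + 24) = (b - 5)/(b + 3)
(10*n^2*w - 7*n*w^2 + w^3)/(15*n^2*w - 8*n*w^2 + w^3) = (-2*n + w)/(-3*n + w)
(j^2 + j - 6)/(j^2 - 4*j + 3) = (j^2 + j - 6)/(j^2 - 4*j + 3)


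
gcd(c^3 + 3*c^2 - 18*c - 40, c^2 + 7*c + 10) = c^2 + 7*c + 10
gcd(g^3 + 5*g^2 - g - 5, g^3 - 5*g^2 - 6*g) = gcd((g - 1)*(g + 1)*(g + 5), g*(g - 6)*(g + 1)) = g + 1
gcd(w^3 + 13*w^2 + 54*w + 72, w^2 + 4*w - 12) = w + 6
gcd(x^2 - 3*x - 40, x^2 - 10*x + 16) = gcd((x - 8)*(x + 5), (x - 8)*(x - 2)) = x - 8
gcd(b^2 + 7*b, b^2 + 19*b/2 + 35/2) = b + 7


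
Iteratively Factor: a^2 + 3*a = (a + 3)*(a)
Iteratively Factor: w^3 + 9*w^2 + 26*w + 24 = (w + 3)*(w^2 + 6*w + 8) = (w + 2)*(w + 3)*(w + 4)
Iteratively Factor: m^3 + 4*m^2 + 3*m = (m)*(m^2 + 4*m + 3) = m*(m + 3)*(m + 1)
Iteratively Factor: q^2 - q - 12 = (q - 4)*(q + 3)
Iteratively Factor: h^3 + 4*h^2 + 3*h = (h + 3)*(h^2 + h) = h*(h + 3)*(h + 1)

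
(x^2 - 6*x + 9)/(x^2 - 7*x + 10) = (x^2 - 6*x + 9)/(x^2 - 7*x + 10)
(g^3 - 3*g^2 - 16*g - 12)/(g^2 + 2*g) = g - 5 - 6/g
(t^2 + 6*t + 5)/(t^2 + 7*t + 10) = (t + 1)/(t + 2)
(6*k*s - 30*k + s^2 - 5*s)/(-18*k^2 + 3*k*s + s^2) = (s - 5)/(-3*k + s)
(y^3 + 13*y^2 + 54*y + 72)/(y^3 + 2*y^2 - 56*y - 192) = (y + 3)/(y - 8)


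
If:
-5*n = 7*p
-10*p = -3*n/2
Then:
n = 0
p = 0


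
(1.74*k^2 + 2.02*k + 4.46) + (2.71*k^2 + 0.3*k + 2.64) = 4.45*k^2 + 2.32*k + 7.1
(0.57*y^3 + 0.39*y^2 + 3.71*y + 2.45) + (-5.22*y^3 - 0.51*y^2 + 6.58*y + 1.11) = -4.65*y^3 - 0.12*y^2 + 10.29*y + 3.56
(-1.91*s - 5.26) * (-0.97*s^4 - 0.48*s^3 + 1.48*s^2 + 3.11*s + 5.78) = 1.8527*s^5 + 6.019*s^4 - 0.302*s^3 - 13.7249*s^2 - 27.3984*s - 30.4028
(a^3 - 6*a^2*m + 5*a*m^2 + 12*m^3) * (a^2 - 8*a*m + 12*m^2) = a^5 - 14*a^4*m + 65*a^3*m^2 - 100*a^2*m^3 - 36*a*m^4 + 144*m^5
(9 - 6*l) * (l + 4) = -6*l^2 - 15*l + 36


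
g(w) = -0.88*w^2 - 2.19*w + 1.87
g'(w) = -1.76*w - 2.19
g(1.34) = -2.64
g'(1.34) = -4.55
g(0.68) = -0.03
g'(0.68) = -3.39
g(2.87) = -11.66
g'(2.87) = -7.24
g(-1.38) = 3.22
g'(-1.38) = 0.24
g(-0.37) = 2.56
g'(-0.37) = -1.54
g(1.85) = -5.19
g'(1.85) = -5.45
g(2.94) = -12.17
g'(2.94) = -7.36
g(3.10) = -13.38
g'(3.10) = -7.65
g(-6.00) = -16.67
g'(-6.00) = 8.37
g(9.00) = -89.12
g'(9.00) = -18.03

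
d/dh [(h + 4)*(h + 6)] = 2*h + 10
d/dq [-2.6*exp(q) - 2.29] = -2.6*exp(q)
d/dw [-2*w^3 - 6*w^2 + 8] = 6*w*(-w - 2)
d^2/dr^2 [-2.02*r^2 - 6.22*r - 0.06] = -4.04000000000000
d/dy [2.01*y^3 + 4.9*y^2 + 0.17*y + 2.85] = 6.03*y^2 + 9.8*y + 0.17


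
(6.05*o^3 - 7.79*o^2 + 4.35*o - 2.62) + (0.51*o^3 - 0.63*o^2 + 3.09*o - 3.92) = 6.56*o^3 - 8.42*o^2 + 7.44*o - 6.54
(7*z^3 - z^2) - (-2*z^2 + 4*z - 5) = 7*z^3 + z^2 - 4*z + 5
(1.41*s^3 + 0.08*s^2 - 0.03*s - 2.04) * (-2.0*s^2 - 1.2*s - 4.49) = -2.82*s^5 - 1.852*s^4 - 6.3669*s^3 + 3.7568*s^2 + 2.5827*s + 9.1596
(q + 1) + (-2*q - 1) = -q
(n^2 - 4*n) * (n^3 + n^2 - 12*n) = n^5 - 3*n^4 - 16*n^3 + 48*n^2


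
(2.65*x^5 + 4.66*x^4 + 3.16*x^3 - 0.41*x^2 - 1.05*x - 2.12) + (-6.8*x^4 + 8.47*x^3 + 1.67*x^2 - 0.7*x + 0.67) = 2.65*x^5 - 2.14*x^4 + 11.63*x^3 + 1.26*x^2 - 1.75*x - 1.45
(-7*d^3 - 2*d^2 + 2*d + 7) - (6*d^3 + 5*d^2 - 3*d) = -13*d^3 - 7*d^2 + 5*d + 7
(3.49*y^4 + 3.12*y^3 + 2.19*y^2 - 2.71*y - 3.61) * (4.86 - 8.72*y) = -30.4328*y^5 - 10.245*y^4 - 3.9336*y^3 + 34.2746*y^2 + 18.3086*y - 17.5446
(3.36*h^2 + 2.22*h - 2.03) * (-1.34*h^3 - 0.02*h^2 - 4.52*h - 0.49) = -4.5024*h^5 - 3.042*h^4 - 12.5114*h^3 - 11.6402*h^2 + 8.0878*h + 0.9947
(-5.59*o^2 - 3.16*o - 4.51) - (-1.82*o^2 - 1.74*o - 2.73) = -3.77*o^2 - 1.42*o - 1.78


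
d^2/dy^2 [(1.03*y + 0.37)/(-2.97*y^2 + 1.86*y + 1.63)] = ((1.03*y + 0.37)*(5.94*y - 1.86)*(11.88*y - 3.72) + (18.3546*y - 1.6338)*(-2.97*y^2 + 1.86*y + 1.63))/(-2.97*y^2 + 1.86*y + 1.63)^3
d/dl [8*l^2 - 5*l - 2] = 16*l - 5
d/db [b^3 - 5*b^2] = b*(3*b - 10)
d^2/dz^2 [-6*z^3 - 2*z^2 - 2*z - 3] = -36*z - 4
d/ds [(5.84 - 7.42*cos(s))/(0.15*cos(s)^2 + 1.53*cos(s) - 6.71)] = (-1.113*cos(s)^2 + 1.752*cos(s) - 40.853)*sin(s)/(0.0225*cos(s)^4 + 0.459*cos(s)^3 + 0.3279*cos(s)^2 - 20.5326*cos(s) + 45.0241)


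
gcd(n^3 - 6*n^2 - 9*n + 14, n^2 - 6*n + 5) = n - 1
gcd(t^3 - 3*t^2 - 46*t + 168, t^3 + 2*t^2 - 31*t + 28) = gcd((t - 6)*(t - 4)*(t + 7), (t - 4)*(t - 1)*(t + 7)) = t^2 + 3*t - 28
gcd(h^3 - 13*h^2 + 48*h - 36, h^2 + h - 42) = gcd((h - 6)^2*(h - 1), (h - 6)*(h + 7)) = h - 6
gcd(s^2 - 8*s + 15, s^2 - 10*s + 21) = s - 3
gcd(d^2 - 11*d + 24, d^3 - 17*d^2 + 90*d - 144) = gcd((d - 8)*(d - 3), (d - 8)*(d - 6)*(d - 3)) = d^2 - 11*d + 24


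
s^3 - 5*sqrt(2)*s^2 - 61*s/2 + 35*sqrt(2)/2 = (s - 7*sqrt(2))*(s - sqrt(2)/2)*(s + 5*sqrt(2)/2)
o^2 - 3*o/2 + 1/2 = (o - 1)*(o - 1/2)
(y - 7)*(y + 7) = y^2 - 49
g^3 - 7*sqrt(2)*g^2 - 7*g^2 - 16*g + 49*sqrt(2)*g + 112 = (g - 7)*(g - 8*sqrt(2))*(g + sqrt(2))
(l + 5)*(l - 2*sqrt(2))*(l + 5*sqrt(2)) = l^3 + 3*sqrt(2)*l^2 + 5*l^2 - 20*l + 15*sqrt(2)*l - 100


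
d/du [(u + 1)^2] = 2*u + 2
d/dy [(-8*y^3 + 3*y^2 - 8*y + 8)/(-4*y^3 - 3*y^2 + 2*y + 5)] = 2*(18*y^4 - 48*y^3 - 21*y^2 + 39*y - 28)/(16*y^6 + 24*y^5 - 7*y^4 - 52*y^3 - 26*y^2 + 20*y + 25)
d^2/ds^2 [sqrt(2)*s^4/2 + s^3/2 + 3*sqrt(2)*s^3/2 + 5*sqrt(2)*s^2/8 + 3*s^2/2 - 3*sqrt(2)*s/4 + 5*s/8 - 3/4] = 6*sqrt(2)*s^2 + 3*s + 9*sqrt(2)*s + 5*sqrt(2)/4 + 3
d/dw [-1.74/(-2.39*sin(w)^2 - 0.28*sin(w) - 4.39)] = -(8.3172*sin(w) + 0.4872)*cos(w)/(2.39*sin(w)^2 + 0.28*sin(w) + 4.39)^2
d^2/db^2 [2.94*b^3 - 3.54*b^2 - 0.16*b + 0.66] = 17.64*b - 7.08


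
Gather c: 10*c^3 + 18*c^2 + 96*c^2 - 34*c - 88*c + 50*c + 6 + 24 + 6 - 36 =10*c^3 + 114*c^2 - 72*c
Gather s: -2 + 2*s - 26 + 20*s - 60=22*s - 88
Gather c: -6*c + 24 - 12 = 12 - 6*c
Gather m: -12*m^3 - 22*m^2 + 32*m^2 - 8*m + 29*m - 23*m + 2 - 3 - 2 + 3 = -12*m^3 + 10*m^2 - 2*m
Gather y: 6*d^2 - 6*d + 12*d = 6*d^2 + 6*d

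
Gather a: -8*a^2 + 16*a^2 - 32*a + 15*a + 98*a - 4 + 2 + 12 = 8*a^2 + 81*a + 10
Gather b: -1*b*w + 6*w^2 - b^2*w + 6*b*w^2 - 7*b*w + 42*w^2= -b^2*w + b*(6*w^2 - 8*w) + 48*w^2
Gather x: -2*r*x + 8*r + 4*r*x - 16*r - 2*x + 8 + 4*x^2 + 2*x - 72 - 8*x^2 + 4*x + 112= -8*r - 4*x^2 + x*(2*r + 4) + 48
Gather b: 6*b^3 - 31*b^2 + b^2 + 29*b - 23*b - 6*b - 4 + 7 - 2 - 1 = 6*b^3 - 30*b^2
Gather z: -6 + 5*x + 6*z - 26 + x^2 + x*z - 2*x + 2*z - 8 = x^2 + 3*x + z*(x + 8) - 40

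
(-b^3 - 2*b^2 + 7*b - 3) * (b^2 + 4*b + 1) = -b^5 - 6*b^4 - 2*b^3 + 23*b^2 - 5*b - 3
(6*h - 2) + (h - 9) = 7*h - 11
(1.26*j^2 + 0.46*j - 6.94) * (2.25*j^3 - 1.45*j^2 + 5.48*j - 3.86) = 2.835*j^5 - 0.792*j^4 - 9.3772*j^3 + 7.7202*j^2 - 39.8068*j + 26.7884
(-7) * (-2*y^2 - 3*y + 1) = 14*y^2 + 21*y - 7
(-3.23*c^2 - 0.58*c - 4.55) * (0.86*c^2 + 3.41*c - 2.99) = -2.7778*c^4 - 11.5131*c^3 + 3.7669*c^2 - 13.7813*c + 13.6045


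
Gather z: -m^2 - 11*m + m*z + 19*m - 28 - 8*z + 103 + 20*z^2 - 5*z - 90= -m^2 + 8*m + 20*z^2 + z*(m - 13) - 15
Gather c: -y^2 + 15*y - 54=-y^2 + 15*y - 54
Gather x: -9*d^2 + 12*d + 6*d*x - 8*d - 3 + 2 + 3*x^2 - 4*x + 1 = -9*d^2 + 4*d + 3*x^2 + x*(6*d - 4)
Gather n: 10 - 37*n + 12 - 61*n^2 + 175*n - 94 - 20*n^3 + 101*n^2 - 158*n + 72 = -20*n^3 + 40*n^2 - 20*n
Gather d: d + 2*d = 3*d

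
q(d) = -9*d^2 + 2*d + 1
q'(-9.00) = 164.00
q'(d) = 2 - 18*d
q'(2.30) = -39.40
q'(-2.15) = 40.70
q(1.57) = -18.04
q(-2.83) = -76.74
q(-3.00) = -86.00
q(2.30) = -42.01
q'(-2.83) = 52.94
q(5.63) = -273.01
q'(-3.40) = 63.20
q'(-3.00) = 56.00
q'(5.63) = -99.34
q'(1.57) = -26.26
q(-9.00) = -746.00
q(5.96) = -306.77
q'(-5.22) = 95.96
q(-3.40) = -109.84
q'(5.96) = -105.28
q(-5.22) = -254.68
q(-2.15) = -44.90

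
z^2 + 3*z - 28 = (z - 4)*(z + 7)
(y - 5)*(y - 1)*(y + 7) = y^3 + y^2 - 37*y + 35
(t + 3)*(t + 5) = t^2 + 8*t + 15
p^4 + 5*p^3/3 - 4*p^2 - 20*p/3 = p*(p - 2)*(p + 5/3)*(p + 2)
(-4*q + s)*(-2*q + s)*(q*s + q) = 8*q^3*s + 8*q^3 - 6*q^2*s^2 - 6*q^2*s + q*s^3 + q*s^2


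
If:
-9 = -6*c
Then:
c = 3/2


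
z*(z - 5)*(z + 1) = z^3 - 4*z^2 - 5*z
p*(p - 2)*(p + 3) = p^3 + p^2 - 6*p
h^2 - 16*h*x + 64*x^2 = (h - 8*x)^2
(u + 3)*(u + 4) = u^2 + 7*u + 12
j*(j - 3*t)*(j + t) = j^3 - 2*j^2*t - 3*j*t^2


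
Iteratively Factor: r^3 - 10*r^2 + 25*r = (r - 5)*(r^2 - 5*r) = (r - 5)^2*(r)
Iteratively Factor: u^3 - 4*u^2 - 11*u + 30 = (u - 2)*(u^2 - 2*u - 15) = (u - 5)*(u - 2)*(u + 3)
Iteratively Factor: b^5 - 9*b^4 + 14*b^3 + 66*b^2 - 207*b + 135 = (b - 3)*(b^4 - 6*b^3 - 4*b^2 + 54*b - 45) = (b - 5)*(b - 3)*(b^3 - b^2 - 9*b + 9) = (b - 5)*(b - 3)*(b + 3)*(b^2 - 4*b + 3) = (b - 5)*(b - 3)*(b - 1)*(b + 3)*(b - 3)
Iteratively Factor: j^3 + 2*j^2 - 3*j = (j + 3)*(j^2 - j) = j*(j + 3)*(j - 1)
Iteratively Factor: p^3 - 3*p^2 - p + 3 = (p + 1)*(p^2 - 4*p + 3) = (p - 3)*(p + 1)*(p - 1)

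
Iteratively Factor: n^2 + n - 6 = (n - 2)*(n + 3)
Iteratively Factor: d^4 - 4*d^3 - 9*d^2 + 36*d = (d + 3)*(d^3 - 7*d^2 + 12*d) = (d - 3)*(d + 3)*(d^2 - 4*d) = (d - 4)*(d - 3)*(d + 3)*(d)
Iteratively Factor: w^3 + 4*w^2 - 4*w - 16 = (w + 4)*(w^2 - 4) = (w + 2)*(w + 4)*(w - 2)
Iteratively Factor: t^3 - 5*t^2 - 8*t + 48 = (t - 4)*(t^2 - t - 12) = (t - 4)^2*(t + 3)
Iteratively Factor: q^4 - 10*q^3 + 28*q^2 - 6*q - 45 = (q - 3)*(q^3 - 7*q^2 + 7*q + 15) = (q - 5)*(q - 3)*(q^2 - 2*q - 3) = (q - 5)*(q - 3)^2*(q + 1)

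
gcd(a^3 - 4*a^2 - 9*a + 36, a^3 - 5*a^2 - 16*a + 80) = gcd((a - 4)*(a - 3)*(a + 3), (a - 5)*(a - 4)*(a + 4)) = a - 4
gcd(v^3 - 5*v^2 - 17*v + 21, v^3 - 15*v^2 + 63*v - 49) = v^2 - 8*v + 7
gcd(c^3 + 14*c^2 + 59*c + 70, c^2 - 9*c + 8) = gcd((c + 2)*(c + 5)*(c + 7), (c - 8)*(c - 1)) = 1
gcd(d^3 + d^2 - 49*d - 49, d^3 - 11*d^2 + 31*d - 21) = d - 7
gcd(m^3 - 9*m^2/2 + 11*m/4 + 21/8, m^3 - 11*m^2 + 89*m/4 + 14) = m^2 - 3*m - 7/4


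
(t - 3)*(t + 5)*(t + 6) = t^3 + 8*t^2 - 3*t - 90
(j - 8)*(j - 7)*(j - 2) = j^3 - 17*j^2 + 86*j - 112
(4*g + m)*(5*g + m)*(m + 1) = 20*g^2*m + 20*g^2 + 9*g*m^2 + 9*g*m + m^3 + m^2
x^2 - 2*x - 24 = (x - 6)*(x + 4)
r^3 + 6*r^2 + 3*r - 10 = (r - 1)*(r + 2)*(r + 5)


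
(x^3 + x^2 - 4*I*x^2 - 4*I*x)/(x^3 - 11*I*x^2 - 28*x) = (x + 1)/(x - 7*I)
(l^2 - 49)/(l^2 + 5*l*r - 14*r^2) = (l^2 - 49)/(l^2 + 5*l*r - 14*r^2)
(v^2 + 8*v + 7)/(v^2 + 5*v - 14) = (v + 1)/(v - 2)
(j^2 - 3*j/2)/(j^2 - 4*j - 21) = j*(3 - 2*j)/(2*(-j^2 + 4*j + 21))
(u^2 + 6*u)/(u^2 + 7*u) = (u + 6)/(u + 7)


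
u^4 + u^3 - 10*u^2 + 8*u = u*(u - 2)*(u - 1)*(u + 4)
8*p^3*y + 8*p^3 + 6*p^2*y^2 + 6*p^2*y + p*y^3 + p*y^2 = (2*p + y)*(4*p + y)*(p*y + p)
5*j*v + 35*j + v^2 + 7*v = (5*j + v)*(v + 7)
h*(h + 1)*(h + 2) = h^3 + 3*h^2 + 2*h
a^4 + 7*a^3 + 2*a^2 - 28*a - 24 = (a - 2)*(a + 1)*(a + 2)*(a + 6)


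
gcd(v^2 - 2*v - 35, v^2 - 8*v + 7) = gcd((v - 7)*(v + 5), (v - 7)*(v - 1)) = v - 7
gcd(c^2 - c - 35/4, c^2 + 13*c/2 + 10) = c + 5/2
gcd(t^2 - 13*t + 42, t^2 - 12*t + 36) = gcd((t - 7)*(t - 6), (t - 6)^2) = t - 6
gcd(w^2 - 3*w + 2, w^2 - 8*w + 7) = w - 1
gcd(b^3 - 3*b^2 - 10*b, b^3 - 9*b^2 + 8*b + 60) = b^2 - 3*b - 10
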